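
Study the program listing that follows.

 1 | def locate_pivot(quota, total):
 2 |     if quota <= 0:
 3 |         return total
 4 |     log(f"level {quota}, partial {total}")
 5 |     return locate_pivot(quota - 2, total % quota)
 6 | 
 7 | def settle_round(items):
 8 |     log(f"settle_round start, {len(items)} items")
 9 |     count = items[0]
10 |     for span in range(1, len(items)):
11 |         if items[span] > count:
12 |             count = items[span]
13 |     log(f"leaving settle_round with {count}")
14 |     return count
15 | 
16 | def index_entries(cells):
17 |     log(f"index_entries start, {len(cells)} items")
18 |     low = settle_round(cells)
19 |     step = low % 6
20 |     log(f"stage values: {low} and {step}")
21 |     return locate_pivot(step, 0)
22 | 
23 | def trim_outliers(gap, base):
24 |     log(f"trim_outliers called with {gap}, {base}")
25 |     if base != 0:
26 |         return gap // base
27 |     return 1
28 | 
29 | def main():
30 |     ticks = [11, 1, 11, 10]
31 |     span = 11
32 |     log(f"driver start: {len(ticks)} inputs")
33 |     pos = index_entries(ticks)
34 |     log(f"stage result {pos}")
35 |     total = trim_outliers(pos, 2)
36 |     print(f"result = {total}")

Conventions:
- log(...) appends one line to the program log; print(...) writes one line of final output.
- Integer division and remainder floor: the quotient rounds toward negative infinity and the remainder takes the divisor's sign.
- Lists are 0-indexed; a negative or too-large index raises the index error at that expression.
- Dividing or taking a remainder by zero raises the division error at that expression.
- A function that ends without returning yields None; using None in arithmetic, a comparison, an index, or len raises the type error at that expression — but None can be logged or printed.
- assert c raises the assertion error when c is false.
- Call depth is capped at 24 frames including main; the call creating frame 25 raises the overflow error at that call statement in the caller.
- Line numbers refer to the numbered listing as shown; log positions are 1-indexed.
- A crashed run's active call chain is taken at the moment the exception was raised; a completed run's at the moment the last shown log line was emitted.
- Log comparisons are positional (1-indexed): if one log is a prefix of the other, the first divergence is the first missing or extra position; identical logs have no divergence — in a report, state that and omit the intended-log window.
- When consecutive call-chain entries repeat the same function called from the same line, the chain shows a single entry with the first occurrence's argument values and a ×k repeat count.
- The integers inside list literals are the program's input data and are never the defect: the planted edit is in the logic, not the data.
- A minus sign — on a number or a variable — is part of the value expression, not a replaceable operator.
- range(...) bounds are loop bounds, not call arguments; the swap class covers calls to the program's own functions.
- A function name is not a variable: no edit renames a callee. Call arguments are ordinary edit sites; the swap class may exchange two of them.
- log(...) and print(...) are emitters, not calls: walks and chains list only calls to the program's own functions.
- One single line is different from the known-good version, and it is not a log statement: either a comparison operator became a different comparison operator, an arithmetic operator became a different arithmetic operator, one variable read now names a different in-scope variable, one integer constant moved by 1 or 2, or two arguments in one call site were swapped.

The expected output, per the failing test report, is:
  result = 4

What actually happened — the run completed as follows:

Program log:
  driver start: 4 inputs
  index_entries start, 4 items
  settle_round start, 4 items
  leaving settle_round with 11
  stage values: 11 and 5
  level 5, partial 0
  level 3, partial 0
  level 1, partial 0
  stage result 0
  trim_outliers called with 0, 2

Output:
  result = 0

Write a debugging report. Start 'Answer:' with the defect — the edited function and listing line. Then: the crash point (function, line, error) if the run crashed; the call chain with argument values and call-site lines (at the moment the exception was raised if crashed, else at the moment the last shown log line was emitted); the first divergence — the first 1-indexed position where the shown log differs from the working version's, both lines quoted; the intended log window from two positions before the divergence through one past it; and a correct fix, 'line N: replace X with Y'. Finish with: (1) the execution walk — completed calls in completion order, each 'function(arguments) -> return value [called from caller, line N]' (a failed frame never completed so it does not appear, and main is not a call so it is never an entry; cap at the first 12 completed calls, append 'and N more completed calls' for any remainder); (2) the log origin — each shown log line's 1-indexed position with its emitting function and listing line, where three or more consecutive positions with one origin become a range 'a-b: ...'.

Answer: the defect is in locate_pivot at line 5.
The tell: Everything matches until log position 7, which reads 'level 3, partial 0' in place of 'level 3, partial 5'.
Call chain: main -> trim_outliers(0, 2) (called at line 35).
First divergence: position 7 — the shown line 'level 3, partial 0' should read 'level 3, partial 5'.
Intended log window:
  5: stage values: 11 and 5
  6: level 5, partial 0
  7: level 3, partial 5
  8: level 1, partial 8
Execution walk:
  settle_round([11, 1, 11, 10]) -> 11  [called from index_entries, line 18]
  locate_pivot(-1, 0) -> 0  [called from locate_pivot, line 5]
  locate_pivot(1, 0) -> 0  [called from locate_pivot, line 5]
  locate_pivot(3, 0) -> 0  [called from locate_pivot, line 5]
  locate_pivot(5, 0) -> 0  [called from index_entries, line 21]
  index_entries([11, 1, 11, 10]) -> 0  [called from main, line 33]
  trim_outliers(0, 2) -> 0  [called from main, line 35]
Log line origins:
  1: from main, line 32
  2: from index_entries, line 17
  3: from settle_round, line 8
  4: from settle_round, line 13
  5: from index_entries, line 20
  6-8: from locate_pivot, line 4
  9: from main, line 34
  10: from trim_outliers, line 24
A correct fix: line 5: replace `%` with `+`.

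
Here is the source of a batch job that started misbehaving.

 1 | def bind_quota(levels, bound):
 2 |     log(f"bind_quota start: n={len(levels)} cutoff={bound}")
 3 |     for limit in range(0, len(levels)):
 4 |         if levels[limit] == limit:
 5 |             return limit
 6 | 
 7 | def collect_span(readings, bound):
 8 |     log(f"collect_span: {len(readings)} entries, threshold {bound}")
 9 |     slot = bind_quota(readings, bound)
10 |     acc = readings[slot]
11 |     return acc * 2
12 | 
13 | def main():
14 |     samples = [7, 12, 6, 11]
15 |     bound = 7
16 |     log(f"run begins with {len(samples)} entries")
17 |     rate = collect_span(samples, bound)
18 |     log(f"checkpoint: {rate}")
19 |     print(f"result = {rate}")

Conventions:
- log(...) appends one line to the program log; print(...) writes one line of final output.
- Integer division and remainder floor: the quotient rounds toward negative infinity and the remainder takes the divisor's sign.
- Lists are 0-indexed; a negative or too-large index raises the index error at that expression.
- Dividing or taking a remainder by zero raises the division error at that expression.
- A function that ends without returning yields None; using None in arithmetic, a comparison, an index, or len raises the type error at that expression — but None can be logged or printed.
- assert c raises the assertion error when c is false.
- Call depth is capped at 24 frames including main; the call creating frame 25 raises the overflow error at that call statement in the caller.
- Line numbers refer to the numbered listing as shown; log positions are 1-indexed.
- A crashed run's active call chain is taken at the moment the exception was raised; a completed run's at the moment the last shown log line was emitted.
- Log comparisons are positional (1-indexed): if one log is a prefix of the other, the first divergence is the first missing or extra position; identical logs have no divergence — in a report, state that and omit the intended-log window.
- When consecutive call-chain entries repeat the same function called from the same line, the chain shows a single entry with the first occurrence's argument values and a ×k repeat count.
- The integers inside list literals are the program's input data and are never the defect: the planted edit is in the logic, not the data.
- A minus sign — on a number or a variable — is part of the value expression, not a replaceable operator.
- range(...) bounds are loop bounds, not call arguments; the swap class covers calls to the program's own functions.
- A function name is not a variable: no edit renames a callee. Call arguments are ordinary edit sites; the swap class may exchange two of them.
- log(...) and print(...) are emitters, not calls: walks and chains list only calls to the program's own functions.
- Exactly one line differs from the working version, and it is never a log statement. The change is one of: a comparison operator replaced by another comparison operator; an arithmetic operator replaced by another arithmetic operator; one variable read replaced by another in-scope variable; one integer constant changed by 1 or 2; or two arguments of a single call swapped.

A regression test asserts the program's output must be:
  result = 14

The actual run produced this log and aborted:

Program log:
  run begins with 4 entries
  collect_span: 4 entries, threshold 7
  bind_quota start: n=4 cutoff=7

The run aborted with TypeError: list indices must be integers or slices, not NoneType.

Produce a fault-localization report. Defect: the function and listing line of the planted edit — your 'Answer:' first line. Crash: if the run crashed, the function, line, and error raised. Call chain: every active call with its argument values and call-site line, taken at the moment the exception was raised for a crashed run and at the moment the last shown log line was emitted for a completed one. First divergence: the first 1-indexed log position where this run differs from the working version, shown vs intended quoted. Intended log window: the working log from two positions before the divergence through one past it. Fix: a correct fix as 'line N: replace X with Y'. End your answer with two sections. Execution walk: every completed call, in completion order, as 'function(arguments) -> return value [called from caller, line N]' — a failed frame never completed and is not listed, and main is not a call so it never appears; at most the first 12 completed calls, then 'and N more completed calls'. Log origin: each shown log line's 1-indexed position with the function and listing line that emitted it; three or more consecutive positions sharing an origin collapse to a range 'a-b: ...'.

Answer: the defect is in bind_quota at line 4.
Core observation: A complete run would log 'checkpoint: 14' next, but this one stopped at 3 lines.
Crash: collect_span, line 10, TypeError.
Call chain: main -> collect_span([7, 12, 6, 11], 7) (called at line 17).
First divergence: position 4 — the faulty run's log ends after 3 lines; the working version continues with 'checkpoint: 14'.
Intended log window:
  2: collect_span: 4 entries, threshold 7
  3: bind_quota start: n=4 cutoff=7
  4: checkpoint: 14
Execution walk:
  bind_quota([7, 12, 6, 11], 7) -> None  [called from collect_span, line 9]
Origin of each log line:
  1: logged in main at line 16
  2: logged in collect_span at line 8
  3: logged in bind_quota at line 2
A correct fix: line 4: replace `levels[limit] == limit` with `levels[limit] == bound`.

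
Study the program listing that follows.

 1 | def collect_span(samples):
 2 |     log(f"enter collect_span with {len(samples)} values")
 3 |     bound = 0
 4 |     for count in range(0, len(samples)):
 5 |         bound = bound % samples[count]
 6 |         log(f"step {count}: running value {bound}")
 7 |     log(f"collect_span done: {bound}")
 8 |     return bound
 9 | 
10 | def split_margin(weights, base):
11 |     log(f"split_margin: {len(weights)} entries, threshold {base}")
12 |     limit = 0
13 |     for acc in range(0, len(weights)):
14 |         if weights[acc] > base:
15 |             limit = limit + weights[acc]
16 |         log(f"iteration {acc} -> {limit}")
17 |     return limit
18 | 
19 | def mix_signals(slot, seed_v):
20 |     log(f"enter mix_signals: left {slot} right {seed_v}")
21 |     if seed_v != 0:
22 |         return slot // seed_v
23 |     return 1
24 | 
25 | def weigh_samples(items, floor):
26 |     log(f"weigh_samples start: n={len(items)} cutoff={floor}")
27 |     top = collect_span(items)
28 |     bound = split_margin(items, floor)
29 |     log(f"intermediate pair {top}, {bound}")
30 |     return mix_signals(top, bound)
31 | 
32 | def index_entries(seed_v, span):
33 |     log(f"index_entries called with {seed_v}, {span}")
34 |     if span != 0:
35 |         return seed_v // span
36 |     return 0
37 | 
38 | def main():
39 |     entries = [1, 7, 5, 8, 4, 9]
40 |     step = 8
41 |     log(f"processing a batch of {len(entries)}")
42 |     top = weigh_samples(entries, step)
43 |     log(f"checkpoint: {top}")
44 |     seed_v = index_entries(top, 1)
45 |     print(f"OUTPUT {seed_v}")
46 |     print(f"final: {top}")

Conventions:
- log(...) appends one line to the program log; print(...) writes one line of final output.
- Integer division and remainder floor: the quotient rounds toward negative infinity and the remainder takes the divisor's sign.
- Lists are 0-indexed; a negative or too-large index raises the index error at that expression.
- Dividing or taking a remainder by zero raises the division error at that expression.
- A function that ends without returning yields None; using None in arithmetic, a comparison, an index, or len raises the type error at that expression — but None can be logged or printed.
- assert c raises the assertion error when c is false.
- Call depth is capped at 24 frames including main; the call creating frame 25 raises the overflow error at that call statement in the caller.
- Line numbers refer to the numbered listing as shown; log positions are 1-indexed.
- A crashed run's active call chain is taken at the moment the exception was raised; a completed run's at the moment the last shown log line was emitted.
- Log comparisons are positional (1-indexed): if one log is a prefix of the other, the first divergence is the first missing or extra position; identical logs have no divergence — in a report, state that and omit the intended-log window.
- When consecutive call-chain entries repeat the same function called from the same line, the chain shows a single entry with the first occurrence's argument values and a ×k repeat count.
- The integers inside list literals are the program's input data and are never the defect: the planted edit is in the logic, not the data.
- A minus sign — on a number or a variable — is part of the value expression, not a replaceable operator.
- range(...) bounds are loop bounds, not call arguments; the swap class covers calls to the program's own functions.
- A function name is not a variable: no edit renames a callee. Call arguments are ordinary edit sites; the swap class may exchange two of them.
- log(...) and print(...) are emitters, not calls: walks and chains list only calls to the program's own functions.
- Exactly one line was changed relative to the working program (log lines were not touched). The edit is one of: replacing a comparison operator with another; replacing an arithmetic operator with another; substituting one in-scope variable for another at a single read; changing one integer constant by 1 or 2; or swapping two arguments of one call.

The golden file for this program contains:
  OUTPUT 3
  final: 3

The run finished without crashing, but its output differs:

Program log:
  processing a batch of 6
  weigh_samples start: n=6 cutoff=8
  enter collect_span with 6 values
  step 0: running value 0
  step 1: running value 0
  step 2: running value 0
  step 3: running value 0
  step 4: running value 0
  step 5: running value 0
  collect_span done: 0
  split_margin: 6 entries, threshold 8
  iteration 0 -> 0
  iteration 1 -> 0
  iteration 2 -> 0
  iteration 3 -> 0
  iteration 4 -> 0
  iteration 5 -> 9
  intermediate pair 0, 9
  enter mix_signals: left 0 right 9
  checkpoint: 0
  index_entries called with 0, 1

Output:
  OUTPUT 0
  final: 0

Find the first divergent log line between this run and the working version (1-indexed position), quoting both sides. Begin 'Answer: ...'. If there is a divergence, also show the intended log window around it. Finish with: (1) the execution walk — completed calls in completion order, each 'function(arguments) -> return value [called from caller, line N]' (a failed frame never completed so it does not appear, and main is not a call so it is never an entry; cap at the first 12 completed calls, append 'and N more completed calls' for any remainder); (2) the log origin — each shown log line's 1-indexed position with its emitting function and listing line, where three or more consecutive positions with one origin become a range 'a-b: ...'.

Answer: at position 4 the run shows 'step 0: running value 0' where the working version logs 'step 0: running value 1'.
Intended log window:
  2: weigh_samples start: n=6 cutoff=8
  3: enter collect_span with 6 values
  4: step 0: running value 1
  5: step 1: running value 8
Execution walk:
  collect_span([1, 7, 5, 8, 4, 9]) -> 0  [called from weigh_samples, line 27]
  split_margin([1, 7, 5, 8, 4, 9], 8) -> 9  [called from weigh_samples, line 28]
  mix_signals(0, 9) -> 0  [called from weigh_samples, line 30]
  weigh_samples([1, 7, 5, 8, 4, 9], 8) -> 0  [called from main, line 42]
  index_entries(0, 1) -> 0  [called from main, line 44]
Log origin:
  1: from main, line 41
  2: from weigh_samples, line 26
  3: from collect_span, line 2
  4-9: from collect_span, line 6
  10: from collect_span, line 7
  11: from split_margin, line 11
  12-17: from split_margin, line 16
  18: from weigh_samples, line 29
  19: from mix_signals, line 20
  20: from main, line 43
  21: from index_entries, line 33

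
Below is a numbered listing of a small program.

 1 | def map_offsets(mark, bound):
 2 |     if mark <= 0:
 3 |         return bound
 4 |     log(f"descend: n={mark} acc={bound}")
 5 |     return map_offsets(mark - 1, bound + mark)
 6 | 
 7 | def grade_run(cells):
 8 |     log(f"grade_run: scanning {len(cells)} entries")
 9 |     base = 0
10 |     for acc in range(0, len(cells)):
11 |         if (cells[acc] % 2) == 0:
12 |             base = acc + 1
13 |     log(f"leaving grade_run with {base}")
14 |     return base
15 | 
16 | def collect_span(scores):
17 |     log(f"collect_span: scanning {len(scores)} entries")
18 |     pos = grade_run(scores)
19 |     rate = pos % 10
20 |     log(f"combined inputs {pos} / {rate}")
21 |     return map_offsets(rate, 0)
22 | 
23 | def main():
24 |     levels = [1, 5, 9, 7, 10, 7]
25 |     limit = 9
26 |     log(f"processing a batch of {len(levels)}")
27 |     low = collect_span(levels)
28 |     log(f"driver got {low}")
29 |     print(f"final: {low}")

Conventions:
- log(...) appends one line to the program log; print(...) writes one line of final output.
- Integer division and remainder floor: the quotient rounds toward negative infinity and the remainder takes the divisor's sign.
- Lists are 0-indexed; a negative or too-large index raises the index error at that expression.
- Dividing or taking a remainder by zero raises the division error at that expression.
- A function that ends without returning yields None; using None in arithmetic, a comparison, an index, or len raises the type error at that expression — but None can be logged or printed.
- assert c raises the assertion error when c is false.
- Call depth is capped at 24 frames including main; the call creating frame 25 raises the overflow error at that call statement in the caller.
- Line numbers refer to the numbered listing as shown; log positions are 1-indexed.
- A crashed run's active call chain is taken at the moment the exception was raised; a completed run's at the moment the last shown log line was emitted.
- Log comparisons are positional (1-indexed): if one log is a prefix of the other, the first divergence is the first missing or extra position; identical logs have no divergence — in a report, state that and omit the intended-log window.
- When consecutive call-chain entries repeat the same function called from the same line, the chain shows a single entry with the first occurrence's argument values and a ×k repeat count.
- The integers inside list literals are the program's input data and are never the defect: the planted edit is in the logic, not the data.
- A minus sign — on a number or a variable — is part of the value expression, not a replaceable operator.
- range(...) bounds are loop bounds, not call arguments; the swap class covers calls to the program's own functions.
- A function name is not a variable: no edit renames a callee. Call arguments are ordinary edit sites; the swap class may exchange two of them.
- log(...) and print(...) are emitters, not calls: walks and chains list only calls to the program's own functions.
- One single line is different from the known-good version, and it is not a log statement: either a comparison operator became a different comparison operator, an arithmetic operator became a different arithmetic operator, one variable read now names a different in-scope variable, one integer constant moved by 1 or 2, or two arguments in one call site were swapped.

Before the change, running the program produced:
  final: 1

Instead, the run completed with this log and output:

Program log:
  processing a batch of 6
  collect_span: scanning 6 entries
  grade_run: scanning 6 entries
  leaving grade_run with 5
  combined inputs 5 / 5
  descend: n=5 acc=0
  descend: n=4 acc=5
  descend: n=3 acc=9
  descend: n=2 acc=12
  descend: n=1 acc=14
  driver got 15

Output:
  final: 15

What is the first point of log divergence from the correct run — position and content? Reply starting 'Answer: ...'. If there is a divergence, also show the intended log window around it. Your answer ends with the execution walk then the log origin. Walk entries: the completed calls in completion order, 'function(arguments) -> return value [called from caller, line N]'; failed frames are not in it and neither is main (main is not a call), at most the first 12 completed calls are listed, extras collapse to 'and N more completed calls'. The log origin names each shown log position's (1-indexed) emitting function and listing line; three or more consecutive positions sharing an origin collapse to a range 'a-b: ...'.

Answer: position 4; shown 'leaving grade_run with 5' vs intended 'leaving grade_run with 1'.
Intended log window:
  2: collect_span: scanning 6 entries
  3: grade_run: scanning 6 entries
  4: leaving grade_run with 1
  5: combined inputs 1 / 1
Execution walk:
  grade_run([1, 5, 9, 7, 10, 7]) -> 5  [called from collect_span, line 18]
  map_offsets(0, 15) -> 15  [called from map_offsets, line 5]
  map_offsets(1, 14) -> 15  [called from map_offsets, line 5]
  map_offsets(2, 12) -> 15  [called from map_offsets, line 5]
  map_offsets(3, 9) -> 15  [called from map_offsets, line 5]
  map_offsets(4, 5) -> 15  [called from map_offsets, line 5]
  map_offsets(5, 0) -> 15  [called from collect_span, line 21]
  collect_span([1, 5, 9, 7, 10, 7]) -> 15  [called from main, line 27]
Log origin:
  1: emitted by main (line 26)
  2: emitted by collect_span (line 17)
  3: emitted by grade_run (line 8)
  4: emitted by grade_run (line 13)
  5: emitted by collect_span (line 20)
  6-10: emitted by map_offsets (line 4)
  11: emitted by main (line 28)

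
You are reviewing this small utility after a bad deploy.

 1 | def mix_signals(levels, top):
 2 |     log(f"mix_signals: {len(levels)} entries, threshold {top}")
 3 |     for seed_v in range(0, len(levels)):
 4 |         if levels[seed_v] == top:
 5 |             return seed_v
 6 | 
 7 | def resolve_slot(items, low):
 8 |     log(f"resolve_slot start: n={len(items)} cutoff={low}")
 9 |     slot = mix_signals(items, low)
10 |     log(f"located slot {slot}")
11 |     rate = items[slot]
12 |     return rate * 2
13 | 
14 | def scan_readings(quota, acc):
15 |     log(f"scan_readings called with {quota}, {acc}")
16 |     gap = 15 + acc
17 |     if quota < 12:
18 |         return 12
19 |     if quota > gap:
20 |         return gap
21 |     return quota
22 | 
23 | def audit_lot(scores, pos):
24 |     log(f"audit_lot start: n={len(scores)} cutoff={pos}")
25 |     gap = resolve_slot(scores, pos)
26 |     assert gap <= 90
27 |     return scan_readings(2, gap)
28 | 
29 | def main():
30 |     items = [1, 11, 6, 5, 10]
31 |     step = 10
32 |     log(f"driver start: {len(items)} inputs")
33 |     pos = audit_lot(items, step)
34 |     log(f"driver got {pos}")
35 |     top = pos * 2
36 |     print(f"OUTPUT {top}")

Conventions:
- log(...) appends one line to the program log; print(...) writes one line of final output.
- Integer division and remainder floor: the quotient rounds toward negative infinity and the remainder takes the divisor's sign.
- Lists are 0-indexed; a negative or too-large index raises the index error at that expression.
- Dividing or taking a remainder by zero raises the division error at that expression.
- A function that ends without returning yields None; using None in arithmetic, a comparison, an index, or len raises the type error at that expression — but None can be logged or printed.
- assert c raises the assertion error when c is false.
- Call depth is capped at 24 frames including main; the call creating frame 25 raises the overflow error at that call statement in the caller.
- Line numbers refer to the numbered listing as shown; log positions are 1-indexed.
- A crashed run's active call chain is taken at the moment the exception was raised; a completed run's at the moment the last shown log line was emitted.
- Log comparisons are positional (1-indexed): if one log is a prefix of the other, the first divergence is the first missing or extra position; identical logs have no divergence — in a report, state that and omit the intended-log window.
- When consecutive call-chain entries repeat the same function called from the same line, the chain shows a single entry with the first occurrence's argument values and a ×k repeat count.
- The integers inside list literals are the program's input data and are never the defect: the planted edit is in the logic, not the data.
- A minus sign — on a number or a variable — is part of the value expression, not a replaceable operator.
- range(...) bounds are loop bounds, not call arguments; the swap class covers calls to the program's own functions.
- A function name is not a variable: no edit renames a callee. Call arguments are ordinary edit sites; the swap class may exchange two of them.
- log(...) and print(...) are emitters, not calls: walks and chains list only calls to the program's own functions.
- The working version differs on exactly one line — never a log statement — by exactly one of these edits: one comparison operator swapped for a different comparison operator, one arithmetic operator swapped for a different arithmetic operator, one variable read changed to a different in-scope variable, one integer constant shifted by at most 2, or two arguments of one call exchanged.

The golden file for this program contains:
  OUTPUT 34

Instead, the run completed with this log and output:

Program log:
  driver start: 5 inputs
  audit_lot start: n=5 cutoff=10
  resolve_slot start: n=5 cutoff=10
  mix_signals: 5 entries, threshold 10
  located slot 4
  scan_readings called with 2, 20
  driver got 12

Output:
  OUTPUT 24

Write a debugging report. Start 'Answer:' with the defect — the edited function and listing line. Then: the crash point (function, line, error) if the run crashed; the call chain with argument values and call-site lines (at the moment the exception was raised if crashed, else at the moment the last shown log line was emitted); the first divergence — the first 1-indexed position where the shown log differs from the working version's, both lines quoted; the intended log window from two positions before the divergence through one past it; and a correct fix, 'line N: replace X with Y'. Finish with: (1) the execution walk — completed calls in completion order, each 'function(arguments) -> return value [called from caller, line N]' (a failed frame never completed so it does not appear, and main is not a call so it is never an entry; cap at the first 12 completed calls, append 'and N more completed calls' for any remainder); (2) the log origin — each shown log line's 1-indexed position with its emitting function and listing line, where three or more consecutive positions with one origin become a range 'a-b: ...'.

Answer: the defect is in audit_lot at line 27.
Core observation: At log position 6 the runs split — shown 'scan_readings called with 2, 20', but the working version logs 'scan_readings called with 20, 2'.
Call chain: main.
First divergence: position 6 — the shown line 'scan_readings called with 2, 20' should read 'scan_readings called with 20, 2'.
Intended log window:
  4: mix_signals: 5 entries, threshold 10
  5: located slot 4
  6: scan_readings called with 20, 2
  7: driver got 17
Execution walk:
  mix_signals([1, 11, 6, 5, 10], 10) -> 4  [called from resolve_slot, line 9]
  resolve_slot([1, 11, 6, 5, 10], 10) -> 20  [called from audit_lot, line 25]
  scan_readings(2, 20) -> 12  [called from audit_lot, line 27]
  audit_lot([1, 11, 6, 5, 10], 10) -> 12  [called from main, line 33]
Log origin:
  1: logged in main at line 32
  2: logged in audit_lot at line 24
  3: logged in resolve_slot at line 8
  4: logged in mix_signals at line 2
  5: logged in resolve_slot at line 10
  6: logged in scan_readings at line 15
  7: logged in main at line 34
A correct fix: line 27: replace `scan_readings(2, gap)` with `scan_readings(gap, 2)`.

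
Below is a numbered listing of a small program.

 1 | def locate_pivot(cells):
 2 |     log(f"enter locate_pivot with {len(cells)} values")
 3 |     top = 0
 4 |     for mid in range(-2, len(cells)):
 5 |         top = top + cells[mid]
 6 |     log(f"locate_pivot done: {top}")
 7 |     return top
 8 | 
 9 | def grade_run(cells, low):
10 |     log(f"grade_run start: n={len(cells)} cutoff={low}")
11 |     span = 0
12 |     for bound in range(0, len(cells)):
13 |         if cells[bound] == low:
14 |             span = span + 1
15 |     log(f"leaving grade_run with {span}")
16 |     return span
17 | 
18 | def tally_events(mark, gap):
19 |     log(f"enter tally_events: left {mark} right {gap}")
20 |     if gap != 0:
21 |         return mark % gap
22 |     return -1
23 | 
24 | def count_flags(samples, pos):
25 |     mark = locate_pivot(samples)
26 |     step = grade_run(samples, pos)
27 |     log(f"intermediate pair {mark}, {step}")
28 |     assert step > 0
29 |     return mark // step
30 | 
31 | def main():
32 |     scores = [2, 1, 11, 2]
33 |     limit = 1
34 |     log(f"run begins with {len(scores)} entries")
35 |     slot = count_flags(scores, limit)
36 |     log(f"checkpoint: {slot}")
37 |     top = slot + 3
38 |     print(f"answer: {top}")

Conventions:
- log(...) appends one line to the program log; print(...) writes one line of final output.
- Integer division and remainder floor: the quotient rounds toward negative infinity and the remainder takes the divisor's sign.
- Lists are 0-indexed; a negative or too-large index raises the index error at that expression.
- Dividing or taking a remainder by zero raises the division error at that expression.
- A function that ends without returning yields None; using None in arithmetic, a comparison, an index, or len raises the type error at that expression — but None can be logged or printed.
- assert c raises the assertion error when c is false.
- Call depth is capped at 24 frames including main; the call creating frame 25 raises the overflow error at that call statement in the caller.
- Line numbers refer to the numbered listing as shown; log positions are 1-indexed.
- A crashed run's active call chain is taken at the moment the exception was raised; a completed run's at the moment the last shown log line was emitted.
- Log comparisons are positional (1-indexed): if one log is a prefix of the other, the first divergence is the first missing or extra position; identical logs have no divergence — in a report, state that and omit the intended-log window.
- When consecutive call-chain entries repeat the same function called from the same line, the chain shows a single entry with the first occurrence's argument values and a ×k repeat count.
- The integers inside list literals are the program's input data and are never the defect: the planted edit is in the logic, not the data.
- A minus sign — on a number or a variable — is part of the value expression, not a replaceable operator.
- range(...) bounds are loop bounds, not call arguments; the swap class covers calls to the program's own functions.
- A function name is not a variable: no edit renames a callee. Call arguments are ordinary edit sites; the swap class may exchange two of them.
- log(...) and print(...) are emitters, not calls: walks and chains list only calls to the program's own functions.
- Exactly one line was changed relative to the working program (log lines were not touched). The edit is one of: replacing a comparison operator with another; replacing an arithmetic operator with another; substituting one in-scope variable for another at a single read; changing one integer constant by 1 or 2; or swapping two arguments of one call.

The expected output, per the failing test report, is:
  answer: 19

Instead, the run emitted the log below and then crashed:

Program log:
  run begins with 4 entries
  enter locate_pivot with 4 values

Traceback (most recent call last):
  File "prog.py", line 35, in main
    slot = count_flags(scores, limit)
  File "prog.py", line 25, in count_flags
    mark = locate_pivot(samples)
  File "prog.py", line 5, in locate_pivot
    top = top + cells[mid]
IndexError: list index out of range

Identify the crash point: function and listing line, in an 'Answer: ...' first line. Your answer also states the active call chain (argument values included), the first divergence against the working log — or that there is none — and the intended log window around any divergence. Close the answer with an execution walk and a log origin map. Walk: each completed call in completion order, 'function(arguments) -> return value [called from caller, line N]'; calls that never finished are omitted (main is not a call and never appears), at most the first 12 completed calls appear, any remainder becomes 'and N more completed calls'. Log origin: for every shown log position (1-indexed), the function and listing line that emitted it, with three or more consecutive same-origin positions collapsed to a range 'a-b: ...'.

Answer: the error was raised in locate_pivot, line 5.
Core observation: A complete run would log 'locate_pivot done: 16' next, but this one stopped at 2 lines.
Call chain: main -> count_flags([2, 1, 11, 2], 1) (called at line 35) -> locate_pivot([2, 1, 11, 2]) (called at line 25).
First divergence: position 3 — the faulty run's log ends after 2 lines; the working version continues with 'locate_pivot done: 16'.
Intended log window:
  1: run begins with 4 entries
  2: enter locate_pivot with 4 values
  3: locate_pivot done: 16
  4: grade_run start: n=4 cutoff=1
Execution walk:
  (no call completed)
Log line origins:
  1: logged in main at line 34
  2: logged in locate_pivot at line 2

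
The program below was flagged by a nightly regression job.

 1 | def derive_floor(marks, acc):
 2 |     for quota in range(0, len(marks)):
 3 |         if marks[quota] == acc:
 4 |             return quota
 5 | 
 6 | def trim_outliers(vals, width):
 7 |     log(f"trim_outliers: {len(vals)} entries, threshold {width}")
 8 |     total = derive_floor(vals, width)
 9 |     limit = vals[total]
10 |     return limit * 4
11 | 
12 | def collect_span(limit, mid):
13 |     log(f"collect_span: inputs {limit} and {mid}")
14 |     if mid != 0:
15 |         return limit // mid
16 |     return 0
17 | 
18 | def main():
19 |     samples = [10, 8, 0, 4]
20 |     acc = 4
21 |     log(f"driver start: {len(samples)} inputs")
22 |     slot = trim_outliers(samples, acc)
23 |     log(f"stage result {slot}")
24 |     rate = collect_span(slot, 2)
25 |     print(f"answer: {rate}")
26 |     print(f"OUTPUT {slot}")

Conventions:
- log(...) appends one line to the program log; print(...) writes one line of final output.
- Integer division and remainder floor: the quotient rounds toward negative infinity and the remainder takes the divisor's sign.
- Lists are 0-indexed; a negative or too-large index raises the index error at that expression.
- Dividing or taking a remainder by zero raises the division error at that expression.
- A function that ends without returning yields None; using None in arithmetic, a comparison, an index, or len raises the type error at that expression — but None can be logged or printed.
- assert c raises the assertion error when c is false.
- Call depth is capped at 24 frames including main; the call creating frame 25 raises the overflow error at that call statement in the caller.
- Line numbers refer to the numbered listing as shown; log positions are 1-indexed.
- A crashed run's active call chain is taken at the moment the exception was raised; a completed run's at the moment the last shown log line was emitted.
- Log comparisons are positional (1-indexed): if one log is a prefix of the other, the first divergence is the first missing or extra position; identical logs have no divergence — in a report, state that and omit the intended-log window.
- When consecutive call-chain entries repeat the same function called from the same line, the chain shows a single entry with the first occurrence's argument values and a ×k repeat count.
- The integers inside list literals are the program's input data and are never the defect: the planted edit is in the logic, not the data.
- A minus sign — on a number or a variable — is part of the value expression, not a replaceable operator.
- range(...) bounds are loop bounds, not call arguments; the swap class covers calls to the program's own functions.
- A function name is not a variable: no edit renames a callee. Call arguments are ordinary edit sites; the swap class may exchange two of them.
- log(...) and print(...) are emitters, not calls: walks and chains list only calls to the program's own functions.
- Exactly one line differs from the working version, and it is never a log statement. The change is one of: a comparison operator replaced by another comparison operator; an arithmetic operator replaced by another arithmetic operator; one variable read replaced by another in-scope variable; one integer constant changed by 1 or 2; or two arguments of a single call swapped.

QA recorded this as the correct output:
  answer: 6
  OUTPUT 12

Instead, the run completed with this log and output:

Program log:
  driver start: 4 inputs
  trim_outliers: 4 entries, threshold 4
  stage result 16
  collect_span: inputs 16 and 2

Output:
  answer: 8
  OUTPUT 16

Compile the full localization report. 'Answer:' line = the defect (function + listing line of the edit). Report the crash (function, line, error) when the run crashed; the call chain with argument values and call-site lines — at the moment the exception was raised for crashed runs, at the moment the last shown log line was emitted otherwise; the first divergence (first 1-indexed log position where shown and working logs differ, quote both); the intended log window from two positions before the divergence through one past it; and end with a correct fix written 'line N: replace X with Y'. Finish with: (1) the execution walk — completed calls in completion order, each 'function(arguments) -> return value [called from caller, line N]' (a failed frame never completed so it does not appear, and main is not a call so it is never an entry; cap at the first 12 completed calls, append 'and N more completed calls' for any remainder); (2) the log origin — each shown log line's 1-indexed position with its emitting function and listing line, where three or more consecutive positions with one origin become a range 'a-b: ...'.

Answer: the defect is in trim_outliers at line 10.
Key fact: Position 3 is the first bad log line: 'stage result 16' should read 'stage result 12'.
Call chain: main -> collect_span(16, 2) (called at line 24).
First divergence: at position 3 the run shows 'stage result 16' where the working version logs 'stage result 12'.
Intended log window:
  1: driver start: 4 inputs
  2: trim_outliers: 4 entries, threshold 4
  3: stage result 12
  4: collect_span: inputs 12 and 2
Execution walk:
  derive_floor([10, 8, 0, 4], 4) -> 3  [called from trim_outliers, line 8]
  trim_outliers([10, 8, 0, 4], 4) -> 16  [called from main, line 22]
  collect_span(16, 2) -> 8  [called from main, line 24]
Log line origins:
  1: emitted by main (line 21)
  2: emitted by trim_outliers (line 7)
  3: emitted by main (line 23)
  4: emitted by collect_span (line 13)
A correct fix: line 10: replace `4` with `3`.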